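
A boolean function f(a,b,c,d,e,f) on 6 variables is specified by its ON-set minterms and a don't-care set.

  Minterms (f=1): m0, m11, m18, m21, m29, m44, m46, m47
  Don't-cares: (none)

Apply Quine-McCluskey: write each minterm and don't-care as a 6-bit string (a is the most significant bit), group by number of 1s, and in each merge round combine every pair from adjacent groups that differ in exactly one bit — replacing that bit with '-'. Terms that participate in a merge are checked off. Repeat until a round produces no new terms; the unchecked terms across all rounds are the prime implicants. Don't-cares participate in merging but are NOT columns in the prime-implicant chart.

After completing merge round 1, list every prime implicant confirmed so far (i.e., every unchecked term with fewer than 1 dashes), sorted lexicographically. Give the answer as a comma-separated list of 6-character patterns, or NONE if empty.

Round 0: 000000 001011 010010 010101✓ 011101✓ 101100✓ 101110✓ 101111✓
Round 1: 01-101 1011-0 10111-
PIs = {000000, 001011, 01-101, 010010, 1011-0, 10111-}

000000, 001011, 010010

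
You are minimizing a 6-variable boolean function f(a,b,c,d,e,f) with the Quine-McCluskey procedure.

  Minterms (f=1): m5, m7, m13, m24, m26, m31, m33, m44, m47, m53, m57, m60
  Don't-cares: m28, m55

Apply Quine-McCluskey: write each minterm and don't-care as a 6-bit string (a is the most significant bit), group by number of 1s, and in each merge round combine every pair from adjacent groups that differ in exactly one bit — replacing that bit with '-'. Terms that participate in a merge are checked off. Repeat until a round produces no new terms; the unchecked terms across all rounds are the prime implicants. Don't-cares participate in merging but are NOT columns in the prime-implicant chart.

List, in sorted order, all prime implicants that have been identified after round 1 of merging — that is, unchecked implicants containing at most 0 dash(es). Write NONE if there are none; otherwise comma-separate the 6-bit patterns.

[col 0] 000101*, 000111*, 001101*, 011000*, 011010*, 011100*, 011111, 100001, 101100*, 101111, 110101*, 110111*, 111001, 111100*
[col 1] -11100, 00-101, 0001-1, 011-00, 0110-0, 1-1100, 1101-1
Prime implicants: -11100, 00-101, 0001-1, 011-00, 0110-0, 011111, 1-1100, 100001, 101111, 1101-1, 111001

011111, 100001, 101111, 111001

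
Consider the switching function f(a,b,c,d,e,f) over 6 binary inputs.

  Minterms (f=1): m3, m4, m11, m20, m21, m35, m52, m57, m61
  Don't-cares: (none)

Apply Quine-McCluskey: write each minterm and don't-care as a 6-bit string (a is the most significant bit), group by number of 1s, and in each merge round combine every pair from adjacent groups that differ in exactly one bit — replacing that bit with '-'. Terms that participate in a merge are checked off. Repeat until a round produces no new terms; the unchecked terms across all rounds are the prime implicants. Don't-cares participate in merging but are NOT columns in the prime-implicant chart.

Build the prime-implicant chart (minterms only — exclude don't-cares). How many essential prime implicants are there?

size-2^0 implicants → 000011(✓)  000100(✓)  001011(✓)  010100(✓)  010101(✓)  100011(✓)  110100(✓)  111001(✓)  111101(✓)
size-2^1 implicants → -00011  -10100  0-0100  00-011  01010-  111-01
Unchecked terms (primes): -00011, -10100, 0-0100, 00-011, 01010-, 111-01
Minterm coverage:
  m3 ⊆ -00011,00-011
  m4 ⊆ 0-0100 [E]
  m11 ⊆ 00-011 [E]
  m20 ⊆ -10100,0-0100,01010-
  m21 ⊆ 01010- [E]
  m35 ⊆ -00011 [E]
  m52 ⊆ -10100 [E]
  m57 ⊆ 111-01 [E]
  m61 ⊆ 111-01 [E]
E = {-00011, -10100, 0-0100, 00-011, 01010-, 111-01}

6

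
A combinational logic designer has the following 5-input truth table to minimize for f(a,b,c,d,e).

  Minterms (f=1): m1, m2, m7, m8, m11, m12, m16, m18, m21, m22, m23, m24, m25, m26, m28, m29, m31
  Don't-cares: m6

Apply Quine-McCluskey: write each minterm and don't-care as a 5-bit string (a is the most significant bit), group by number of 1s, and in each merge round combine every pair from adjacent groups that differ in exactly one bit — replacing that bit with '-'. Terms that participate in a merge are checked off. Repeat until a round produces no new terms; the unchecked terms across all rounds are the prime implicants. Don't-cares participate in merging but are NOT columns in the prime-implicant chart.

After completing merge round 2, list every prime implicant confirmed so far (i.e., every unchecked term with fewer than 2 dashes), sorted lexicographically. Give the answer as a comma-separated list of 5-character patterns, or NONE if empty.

Round 0: 00001 00010✓ 00110✓ 00111✓ 01000✓ 01011 01100✓ 10000✓ 10010✓ 10101✓ 10110✓ 10111✓ 11000✓ 11001✓ 11010✓ 11100✓ 11101✓ 11111✓
Round 1: -0010✓ -0110✓ -0111✓ -1000✓ -1100✓ 00-10✓ 0011-✓ 01-00✓ 1-000✓ 1-010✓ 1-101✓ 1-111✓ 10-10✓ 100-0✓ 101-1✓ 1011-✓ 11-00✓ 11-01✓ 110-0✓ 1100-✓ 111-1✓ 1110-✓
Round 2: -0-10 -011- -1-00 1-0-0 1-1-1 11-0-
PIs = {-0-10, -011-, -1-00, 00001, 01011, 1-0-0, 1-1-1, 11-0-}

00001, 01011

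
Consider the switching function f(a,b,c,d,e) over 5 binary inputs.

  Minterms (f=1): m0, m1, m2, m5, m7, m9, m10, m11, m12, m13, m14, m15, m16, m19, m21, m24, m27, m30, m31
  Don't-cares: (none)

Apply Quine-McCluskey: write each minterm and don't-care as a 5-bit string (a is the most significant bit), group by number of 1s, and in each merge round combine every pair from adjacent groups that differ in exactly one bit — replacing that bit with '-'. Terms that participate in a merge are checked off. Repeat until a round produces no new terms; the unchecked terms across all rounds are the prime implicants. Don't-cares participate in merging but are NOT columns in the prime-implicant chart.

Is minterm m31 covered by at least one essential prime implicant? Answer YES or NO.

Round 0: 00000✓ 00001✓ 00010✓ 00101✓ 00111✓ 01001✓ 01010✓ 01011✓ 01100✓ 01101✓ 01110✓ 01111✓ 10000✓ 10011✓ 10101✓ 11000✓ 11011✓ 11110✓ 11111✓
Round 1: -0000 -0101 -1011✓ -1110✓ -1111✓ 0-001✓ 0-010 0-101✓ 0-111✓ 00-01✓ 000-0 0000- 001-1✓ 01-01✓ 01-10✓ 01-11✓ 010-1✓ 0101-✓ 011-0✓ 011-1✓ 0110-✓ 0111-✓ 1-000 1-011 11-11✓ 1111-✓
Round 2: -1-11 -111- 0--01 0-1-1 01--1 01-1- 011--
PIs = {-0000, -0101, -1-11, -111-, 0--01, 0-010, 0-1-1, 000-0, 0000-, 01--1, 01-1-, 011--, 1-000, 1-011}
Coverage chart:
  m0: -0000,000-0,0000-
  m1: 0--01,0000-
  m2: 0-010,000-0
  m5: -0101,0--01,0-1-1
  m7: 0-1-1 ←essential
  m9: 0--01,01--1
  m10: 0-010,01-1-
  m11: -1-11,01--1,01-1-
  m12: 011-- ←essential
  m13: 0--01,0-1-1,01--1,011--
  m14: -111-,01-1-,011--
  m15: -1-11,-111-,0-1-1,01--1,01-1-,011--
  m16: -0000,1-000
  m19: 1-011 ←essential
  m21: -0101 ←essential
  m24: 1-000 ←essential
  m27: -1-11,1-011
  m30: -111- ←essential
  m31: -1-11,-111-
Essential: -0101, -111-, 0-1-1, 011--, 1-000, 1-011

YES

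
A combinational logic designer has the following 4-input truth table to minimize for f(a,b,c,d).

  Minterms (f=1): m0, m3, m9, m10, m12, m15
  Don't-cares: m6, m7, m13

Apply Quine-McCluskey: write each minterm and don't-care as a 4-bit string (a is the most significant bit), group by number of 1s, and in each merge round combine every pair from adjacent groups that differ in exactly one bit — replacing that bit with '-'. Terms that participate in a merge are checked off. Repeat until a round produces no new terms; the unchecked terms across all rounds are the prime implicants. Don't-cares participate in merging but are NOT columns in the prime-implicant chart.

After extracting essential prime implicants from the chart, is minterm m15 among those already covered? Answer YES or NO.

NO

Round 0: 0000 0011✓ 0110✓ 0111✓ 1001✓ 1010 1100✓ 1101✓ 1111✓
Round 1: -111 0-11 011- 1-01 11-1 110-
PIs = {-111, 0-11, 0000, 011-, 1-01, 1010, 11-1, 110-}
Coverage chart:
  m0: 0000 ←essential
  m3: 0-11 ←essential
  m9: 1-01 ←essential
  m10: 1010 ←essential
  m12: 110- ←essential
  m15: -111,11-1
Essential: 0-11, 0000, 1-01, 1010, 110-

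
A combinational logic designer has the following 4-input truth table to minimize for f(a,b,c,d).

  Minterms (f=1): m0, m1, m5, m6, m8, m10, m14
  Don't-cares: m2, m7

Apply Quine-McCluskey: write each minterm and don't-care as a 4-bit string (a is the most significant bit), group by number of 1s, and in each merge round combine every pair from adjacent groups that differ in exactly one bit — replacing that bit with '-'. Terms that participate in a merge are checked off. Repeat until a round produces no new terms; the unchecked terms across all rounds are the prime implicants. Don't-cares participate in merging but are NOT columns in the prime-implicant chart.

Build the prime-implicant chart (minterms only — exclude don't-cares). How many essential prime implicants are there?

size-2^0 implicants → 0000(✓)  0001(✓)  0010(✓)  0101(✓)  0110(✓)  0111(✓)  1000(✓)  1010(✓)  1110(✓)
size-2^1 implicants → -000(✓)  -010(✓)  -110(✓)  0-01  0-10(✓)  00-0(✓)  000-  01-1  011-  1-10(✓)  10-0(✓)
size-2^2 implicants → --10  -0-0
Unchecked terms (primes): --10, -0-0, 0-01, 000-, 01-1, 011-
Minterm coverage:
  m0 ⊆ -0-0,000-
  m1 ⊆ 0-01,000-
  m5 ⊆ 0-01,01-1
  m6 ⊆ --10,011-
  m8 ⊆ -0-0 [E]
  m10 ⊆ --10,-0-0
  m14 ⊆ --10 [E]
E = {--10, -0-0}

2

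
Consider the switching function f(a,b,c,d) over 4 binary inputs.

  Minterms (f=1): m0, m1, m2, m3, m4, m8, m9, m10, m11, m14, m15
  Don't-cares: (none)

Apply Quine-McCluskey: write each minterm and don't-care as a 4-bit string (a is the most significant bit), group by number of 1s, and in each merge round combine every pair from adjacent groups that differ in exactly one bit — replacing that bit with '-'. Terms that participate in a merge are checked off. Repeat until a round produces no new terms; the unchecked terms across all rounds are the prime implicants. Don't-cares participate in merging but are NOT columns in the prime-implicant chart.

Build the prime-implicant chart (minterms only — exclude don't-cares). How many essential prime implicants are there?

size-2^0 implicants → 0000(✓)  0001(✓)  0010(✓)  0011(✓)  0100(✓)  1000(✓)  1001(✓)  1010(✓)  1011(✓)  1110(✓)  1111(✓)
size-2^1 implicants → -000(✓)  -001(✓)  -010(✓)  -011(✓)  0-00  00-0(✓)  00-1(✓)  000-(✓)  001-(✓)  1-10(✓)  1-11(✓)  10-0(✓)  10-1(✓)  100-(✓)  101-(✓)  111-(✓)
size-2^2 implicants → -0-0(✓)  -0-1(✓)  -00-(✓)  -01-(✓)  00--(✓)  1-1-  10--(✓)
size-2^3 implicants → -0--
Unchecked terms (primes): -0--, 0-00, 1-1-
Minterm coverage:
  m0 ⊆ -0--,0-00
  m1 ⊆ -0-- [E]
  m2 ⊆ -0-- [E]
  m3 ⊆ -0-- [E]
  m4 ⊆ 0-00 [E]
  m8 ⊆ -0-- [E]
  m9 ⊆ -0-- [E]
  m10 ⊆ -0--,1-1-
  m11 ⊆ -0--,1-1-
  m14 ⊆ 1-1- [E]
  m15 ⊆ 1-1- [E]
E = {-0--, 0-00, 1-1-}

3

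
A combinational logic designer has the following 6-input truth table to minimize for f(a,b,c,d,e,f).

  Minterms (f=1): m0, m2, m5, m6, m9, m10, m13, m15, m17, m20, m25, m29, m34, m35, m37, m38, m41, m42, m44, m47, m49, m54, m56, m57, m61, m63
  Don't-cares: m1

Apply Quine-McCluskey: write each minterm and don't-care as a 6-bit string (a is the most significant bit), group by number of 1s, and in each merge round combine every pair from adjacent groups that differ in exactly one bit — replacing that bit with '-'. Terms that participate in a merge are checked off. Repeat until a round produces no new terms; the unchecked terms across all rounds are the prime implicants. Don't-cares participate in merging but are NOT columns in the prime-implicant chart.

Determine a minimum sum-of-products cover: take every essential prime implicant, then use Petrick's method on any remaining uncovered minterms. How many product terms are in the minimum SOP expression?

[col 0] 000000*, 000001*, 000010*, 000101*, 000110*, 001001*, 001010*, 001101*, 001111*, 010001*, 010100, 011001*, 011101*, 100010*, 100011*, 100101*, 100110*, 101001*, 101010*, 101100, 101111*, 110001*, 110110*, 111000*, 111001*, 111101*, 111111*
[col 1] -00010*, -00101, -00110*, -01001*, -01010*, -01111, -10001*, -11001*, -11101*, 0-0001*, 0-1001*, 0-1101*, 00-001*, 00-010*, 00-101*, 000-01*, 000-10*, 0000-0, 00000-, 001-01*, 0011-1, 01-001*, 011-01*, 1-0110, 1-1001*, 1-1111, 10-010*, 100-10*, 10001-, 11-001*, 111-01*, 11100-, 1111-1
[col 2] --1001, -0-010, -00-10, -1-001, -11-01, 0--001, 0-1-01, 00--01
Prime implicants: --1001, -0-010, -00-10, -00101, -01111, -1-001, -11-01, 0--001, 0-1-01, 00--01, 0000-0, 00000-, 0011-1, 010100, 1-0110, 1-1111, 10001-, 101100, 11100-, 1111-1
PI chart (minterm → PIs covering it):
  0 | 0000-0,00000-
  2 | -0-010,-00-10,0000-0
  5 | -00101,00--01
  6 | -00-10  (sole → essential)
  9 | --1001,0--001,0-1-01,00--01
  10 | -0-010  (sole → essential)
  13 | 0-1-01,00--01,0011-1
  15 | -01111,0011-1
  17 | -1-001,0--001
  20 | 010100  (sole → essential)
  25 | --1001,-1-001,-11-01,0--001,0-1-01
  29 | -11-01,0-1-01
  34 | -0-010,-00-10,10001-
  35 | 10001-  (sole → essential)
  37 | -00101  (sole → essential)
  38 | -00-10,1-0110
  41 | --1001  (sole → essential)
  42 | -0-010  (sole → essential)
  44 | 101100  (sole → essential)
  47 | -01111,1-1111
  49 | -1-001  (sole → essential)
  54 | 1-0110  (sole → essential)
  56 | 11100-  (sole → essential)
  57 | --1001,-1-001,-11-01,11100-
  61 | -11-01,1111-1
  63 | 1-1111,1111-1
Essential prime implicants: --1001, -0-010, -00-10, -00101, -1-001, 010100, 1-0110, 10001-, 101100, 11100-
Petrick residual → -01111, 0-1-01, 0000-0, 1111-1
Minimum SOP uses 14 PIs: cd'e'f + b'd'ef' + b'c'ef' + b'c'de'f + b'cdef + bd'e'f + a'ce'f + a'b'c'd'f' + a'bc'de'f' + ac'def' + ab'c'd'e + ab'cde'f' + abcd'e' + abcdf

14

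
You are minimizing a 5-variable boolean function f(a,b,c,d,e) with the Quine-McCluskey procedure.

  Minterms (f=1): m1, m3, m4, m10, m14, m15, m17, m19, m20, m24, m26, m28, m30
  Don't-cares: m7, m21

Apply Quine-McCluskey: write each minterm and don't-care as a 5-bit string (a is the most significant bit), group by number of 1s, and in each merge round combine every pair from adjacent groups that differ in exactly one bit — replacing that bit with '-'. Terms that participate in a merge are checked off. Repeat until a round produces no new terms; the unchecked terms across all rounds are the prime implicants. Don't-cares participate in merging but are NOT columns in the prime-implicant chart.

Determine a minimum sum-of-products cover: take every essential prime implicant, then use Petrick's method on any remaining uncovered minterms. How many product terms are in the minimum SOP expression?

5

size-2^0 implicants → 00001(✓)  00011(✓)  00100(✓)  00111(✓)  01010(✓)  01110(✓)  01111(✓)  10001(✓)  10011(✓)  10100(✓)  10101(✓)  11000(✓)  11010(✓)  11100(✓)  11110(✓)
size-2^1 implicants → -0001(✓)  -0011(✓)  -0100  -1010(✓)  -1110(✓)  0-111  00-11  000-1(✓)  01-10(✓)  0111-  1-100  10-01  100-1(✓)  1010-  11-00(✓)  11-10(✓)  110-0(✓)  111-0(✓)
size-2^2 implicants → -00-1  -1-10  11--0
Unchecked terms (primes): -00-1, -0100, -1-10, 0-111, 00-11, 0111-, 1-100, 10-01, 1010-, 11--0
Minterm coverage:
  m1 ⊆ -00-1 [E]
  m3 ⊆ -00-1,00-11
  m4 ⊆ -0100 [E]
  m10 ⊆ -1-10 [E]
  m14 ⊆ -1-10,0111-
  m15 ⊆ 0-111,0111-
  m17 ⊆ -00-1,10-01
  m19 ⊆ -00-1 [E]
  m20 ⊆ -0100,1-100,1010-
  m24 ⊆ 11--0 [E]
  m26 ⊆ -1-10,11--0
  m28 ⊆ 1-100,11--0
  m30 ⊆ -1-10,11--0
E = {-00-1, -0100, -1-10, 11--0}
Petrick residual → 0-111
Cover = b'c'e + b'cd'e' + bde' + a'cde + abe'  |cover|=5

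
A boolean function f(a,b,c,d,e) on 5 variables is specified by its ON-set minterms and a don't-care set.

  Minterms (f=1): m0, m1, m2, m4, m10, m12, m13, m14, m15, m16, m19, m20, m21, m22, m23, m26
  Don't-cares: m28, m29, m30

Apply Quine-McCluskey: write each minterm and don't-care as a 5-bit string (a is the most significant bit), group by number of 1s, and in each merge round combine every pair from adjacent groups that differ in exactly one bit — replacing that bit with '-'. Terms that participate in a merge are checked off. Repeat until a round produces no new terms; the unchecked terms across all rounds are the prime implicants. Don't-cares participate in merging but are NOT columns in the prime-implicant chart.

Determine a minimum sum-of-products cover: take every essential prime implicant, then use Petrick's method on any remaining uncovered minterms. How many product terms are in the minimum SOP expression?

7

size-2^0 implicants → 00000(✓)  00001(✓)  00010(✓)  00100(✓)  01010(✓)  01100(✓)  01101(✓)  01110(✓)  01111(✓)  10000(✓)  10011(✓)  10100(✓)  10101(✓)  10110(✓)  10111(✓)  11010(✓)  11100(✓)  11101(✓)  11110(✓)
size-2^1 implicants → -0000(✓)  -0100(✓)  -1010(✓)  -1100(✓)  -1101(✓)  -1110(✓)  0-010  0-100(✓)  00-00(✓)  000-0  0000-  01-10(✓)  011-0(✓)  011-1(✓)  0110-(✓)  0111-(✓)  1-100(✓)  1-101(✓)  1-110(✓)  10-00(✓)  10-11  101-0(✓)  101-1(✓)  1010-(✓)  1011-(✓)  11-10(✓)  111-0(✓)  1110-(✓)
size-2^2 implicants → --100  -0-00  -1-10  -11-0  -110-  011--  1-1-0  1-10-  101--
Unchecked terms (primes): --100, -0-00, -1-10, -11-0, -110-, 0-010, 000-0, 0000-, 011--, 1-1-0, 1-10-, 10-11, 101--
Minterm coverage:
  m0 ⊆ -0-00,000-0,0000-
  m1 ⊆ 0000- [E]
  m2 ⊆ 0-010,000-0
  m4 ⊆ --100,-0-00
  m10 ⊆ -1-10,0-010
  m12 ⊆ --100,-11-0,-110-,011--
  m13 ⊆ -110-,011--
  m14 ⊆ -1-10,-11-0,011--
  m15 ⊆ 011-- [E]
  m16 ⊆ -0-00 [E]
  m19 ⊆ 10-11 [E]
  m20 ⊆ --100,-0-00,1-1-0,1-10-,101--
  m21 ⊆ 1-10-,101--
  m22 ⊆ 1-1-0,101--
  m23 ⊆ 10-11,101--
  m26 ⊆ -1-10 [E]
E = {-0-00, -1-10, 0000-, 011--, 10-11}
Petrick residual → 0-010, 101--
Cover = b'd'e' + bde' + a'c'de' + a'b'c'd' + a'bc + ab'de + ab'c  |cover|=7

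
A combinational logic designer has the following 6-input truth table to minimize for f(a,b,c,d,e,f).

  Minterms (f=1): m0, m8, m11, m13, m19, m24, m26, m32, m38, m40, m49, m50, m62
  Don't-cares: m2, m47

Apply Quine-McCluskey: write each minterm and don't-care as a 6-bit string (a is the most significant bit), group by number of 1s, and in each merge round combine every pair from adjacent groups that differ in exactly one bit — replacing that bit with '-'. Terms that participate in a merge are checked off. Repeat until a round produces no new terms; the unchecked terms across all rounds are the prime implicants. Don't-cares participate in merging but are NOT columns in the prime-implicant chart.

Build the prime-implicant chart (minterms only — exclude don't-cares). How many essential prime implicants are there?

9

size-2^0 implicants → 000000(✓)  000010(✓)  001000(✓)  001011  001101  010011  011000(✓)  011010(✓)  100000(✓)  100110  101000(✓)  101111  110001  110010  111110
size-2^1 implicants → -00000(✓)  -01000(✓)  0-1000  00-000(✓)  0000-0  0110-0  10-000(✓)
size-2^2 implicants → -0-000
Unchecked terms (primes): -0-000, 0-1000, 0000-0, 001011, 001101, 010011, 0110-0, 100110, 101111, 110001, 110010, 111110
Minterm coverage:
  m0 ⊆ -0-000,0000-0
  m8 ⊆ -0-000,0-1000
  m11 ⊆ 001011 [E]
  m13 ⊆ 001101 [E]
  m19 ⊆ 010011 [E]
  m24 ⊆ 0-1000,0110-0
  m26 ⊆ 0110-0 [E]
  m32 ⊆ -0-000 [E]
  m38 ⊆ 100110 [E]
  m40 ⊆ -0-000 [E]
  m49 ⊆ 110001 [E]
  m50 ⊆ 110010 [E]
  m62 ⊆ 111110 [E]
E = {-0-000, 001011, 001101, 010011, 0110-0, 100110, 110001, 110010, 111110}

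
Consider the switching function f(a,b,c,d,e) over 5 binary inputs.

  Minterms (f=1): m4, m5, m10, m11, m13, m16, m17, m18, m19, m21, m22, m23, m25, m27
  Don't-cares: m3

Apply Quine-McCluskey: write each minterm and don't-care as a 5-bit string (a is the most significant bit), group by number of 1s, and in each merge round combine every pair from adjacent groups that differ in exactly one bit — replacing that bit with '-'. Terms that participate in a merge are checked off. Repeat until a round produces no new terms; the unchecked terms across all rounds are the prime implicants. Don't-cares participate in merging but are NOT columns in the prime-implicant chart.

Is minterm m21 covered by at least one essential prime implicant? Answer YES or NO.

[col 0] 00011*, 00100*, 00101*, 01010*, 01011*, 01101*, 10000*, 10001*, 10010*, 10011*, 10101*, 10110*, 10111*, 11001*, 11011*
[col 1] -0011*, -0101, -1011*, 0-011*, 0-101, 0010-, 0101-, 1-001*, 1-011*, 10-01*, 10-10*, 10-11*, 100-0*, 100-1*, 1000-*, 1001-*, 101-1*, 1011-*, 110-1*
[col 2] --011, 1-0-1, 10--1, 10-1-, 100--
Prime implicants: --011, -0101, 0-101, 0010-, 0101-, 1-0-1, 10--1, 10-1-, 100--
PI chart (minterm → PIs covering it):
  4 | 0010-  (sole → essential)
  5 | -0101,0-101,0010-
  10 | 0101-  (sole → essential)
  11 | --011,0101-
  13 | 0-101  (sole → essential)
  16 | 100--  (sole → essential)
  17 | 1-0-1,10--1,100--
  18 | 10-1-,100--
  19 | --011,1-0-1,10--1,10-1-,100--
  21 | -0101,10--1
  22 | 10-1-  (sole → essential)
  23 | 10--1,10-1-
  25 | 1-0-1  (sole → essential)
  27 | --011,1-0-1
Essential prime implicants: 0-101, 0010-, 0101-, 1-0-1, 10-1-, 100--

NO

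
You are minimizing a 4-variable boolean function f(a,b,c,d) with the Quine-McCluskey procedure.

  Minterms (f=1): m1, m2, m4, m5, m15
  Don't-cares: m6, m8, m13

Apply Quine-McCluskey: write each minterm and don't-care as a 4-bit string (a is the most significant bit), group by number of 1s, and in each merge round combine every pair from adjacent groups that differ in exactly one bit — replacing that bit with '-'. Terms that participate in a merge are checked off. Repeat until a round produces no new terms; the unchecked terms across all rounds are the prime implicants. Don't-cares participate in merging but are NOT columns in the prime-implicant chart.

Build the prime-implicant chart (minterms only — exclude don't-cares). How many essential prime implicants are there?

3

Round 0: 0001✓ 0010✓ 0100✓ 0101✓ 0110✓ 1000 1101✓ 1111✓
Round 1: -101 0-01 0-10 01-0 010- 11-1
PIs = {-101, 0-01, 0-10, 01-0, 010-, 1000, 11-1}
Coverage chart:
  m1: 0-01 ←essential
  m2: 0-10 ←essential
  m4: 01-0,010-
  m5: -101,0-01,010-
  m15: 11-1 ←essential
Essential: 0-01, 0-10, 11-1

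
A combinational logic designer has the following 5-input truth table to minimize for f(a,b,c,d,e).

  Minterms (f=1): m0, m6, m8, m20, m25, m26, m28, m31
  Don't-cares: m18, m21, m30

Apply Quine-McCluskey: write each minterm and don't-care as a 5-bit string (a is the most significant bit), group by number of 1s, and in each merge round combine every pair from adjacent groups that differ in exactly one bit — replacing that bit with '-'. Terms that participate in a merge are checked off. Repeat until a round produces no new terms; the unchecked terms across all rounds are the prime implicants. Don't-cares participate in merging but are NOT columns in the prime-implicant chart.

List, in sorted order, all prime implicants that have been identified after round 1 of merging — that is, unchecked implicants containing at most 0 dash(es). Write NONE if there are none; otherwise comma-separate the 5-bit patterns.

00110, 11001

Round 0: 00000✓ 00110 01000✓ 10010✓ 10100✓ 10101✓ 11001 11010✓ 11100✓ 11110✓ 11111✓
Round 1: 0-000 1-010 1-100 1010- 11-10 111-0 1111-
PIs = {0-000, 00110, 1-010, 1-100, 1010-, 11-10, 11001, 111-0, 1111-}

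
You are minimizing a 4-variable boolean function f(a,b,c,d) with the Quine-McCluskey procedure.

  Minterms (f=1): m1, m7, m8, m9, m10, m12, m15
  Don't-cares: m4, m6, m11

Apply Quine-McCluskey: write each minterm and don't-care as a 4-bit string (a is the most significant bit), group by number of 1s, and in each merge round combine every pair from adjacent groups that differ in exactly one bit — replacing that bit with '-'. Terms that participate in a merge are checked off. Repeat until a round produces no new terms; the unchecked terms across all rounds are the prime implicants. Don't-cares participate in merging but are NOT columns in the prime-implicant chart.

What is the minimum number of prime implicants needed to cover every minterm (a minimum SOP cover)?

4

Round 0: 0001✓ 0100✓ 0110✓ 0111✓ 1000✓ 1001✓ 1010✓ 1011✓ 1100✓ 1111✓
Round 1: -001 -100 -111 01-0 011- 1-00 1-11 10-0✓ 10-1✓ 100-✓ 101-✓
Round 2: 10--
PIs = {-001, -100, -111, 01-0, 011-, 1-00, 1-11, 10--}
Coverage chart:
  m1: -001 ←essential
  m7: -111,011-
  m8: 1-00,10--
  m9: -001,10--
  m10: 10-- ←essential
  m12: -100,1-00
  m15: -111,1-11
Essential: -001, 10--
Petrick residual → -100, -111
Min cover (4 terms): b'c'd + bc'd' + bcd + ab'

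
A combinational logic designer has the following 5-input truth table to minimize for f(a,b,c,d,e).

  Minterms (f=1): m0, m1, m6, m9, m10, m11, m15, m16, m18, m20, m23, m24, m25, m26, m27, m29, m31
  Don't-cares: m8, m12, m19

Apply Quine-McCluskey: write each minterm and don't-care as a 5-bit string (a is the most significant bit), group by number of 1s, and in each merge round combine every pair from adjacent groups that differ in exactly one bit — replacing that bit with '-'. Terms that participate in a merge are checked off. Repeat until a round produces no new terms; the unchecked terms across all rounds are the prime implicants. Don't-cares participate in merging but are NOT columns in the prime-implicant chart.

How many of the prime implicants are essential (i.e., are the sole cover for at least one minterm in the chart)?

[col 0] 00000*, 00001*, 00110, 01000*, 01001*, 01010*, 01011*, 01100*, 01111*, 10000*, 10010*, 10011*, 10100*, 10111*, 11000*, 11001*, 11010*, 11011*, 11101*, 11111*
[col 1] -0000*, -1000*, -1001*, -1010*, -1011*, -1111*, 0-000*, 0-001*, 0000-*, 01-00, 01-11*, 010-0*, 010-1*, 0100-*, 0101-*, 1-000*, 1-010*, 1-011*, 1-111*, 10-00, 10-11*, 100-0*, 1001-*, 11-01*, 11-11*, 110-0*, 110-1*, 1100-*, 1101-*, 111-1*
[col 2] --000, -1-11, -10-0*, -10-1*, -100-*, -101-*, 0-00-, 010--*, 1--11, 1-0-0, 1-01-, 11--1, 110--*
[col 3] -10--
Prime implicants: --000, -1-11, -10--, 0-00-, 00110, 01-00, 1--11, 1-0-0, 1-01-, 10-00, 11--1
PI chart (minterm → PIs covering it):
  0 | --000,0-00-
  1 | 0-00-  (sole → essential)
  6 | 00110  (sole → essential)
  9 | -10--,0-00-
  10 | -10--  (sole → essential)
  11 | -1-11,-10--
  15 | -1-11  (sole → essential)
  16 | --000,1-0-0,10-00
  18 | 1-0-0,1-01-
  20 | 10-00  (sole → essential)
  23 | 1--11  (sole → essential)
  24 | --000,-10--,1-0-0
  25 | -10--,11--1
  26 | -10--,1-0-0,1-01-
  27 | -1-11,-10--,1--11,1-01-,11--1
  29 | 11--1  (sole → essential)
  31 | -1-11,1--11,11--1
Essential prime implicants: -1-11, -10--, 0-00-, 00110, 1--11, 10-00, 11--1

7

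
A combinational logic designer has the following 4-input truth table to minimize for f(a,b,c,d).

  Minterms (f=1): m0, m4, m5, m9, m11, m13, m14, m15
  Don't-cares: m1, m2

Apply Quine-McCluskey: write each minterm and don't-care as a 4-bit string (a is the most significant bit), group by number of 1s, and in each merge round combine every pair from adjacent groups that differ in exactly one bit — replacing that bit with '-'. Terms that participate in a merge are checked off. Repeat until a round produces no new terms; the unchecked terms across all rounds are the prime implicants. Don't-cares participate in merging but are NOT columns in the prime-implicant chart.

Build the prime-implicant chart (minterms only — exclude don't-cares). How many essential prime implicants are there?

3

[col 0] 0000*, 0001*, 0010*, 0100*, 0101*, 1001*, 1011*, 1101*, 1110*, 1111*
[col 1] -001*, -101*, 0-00*, 0-01*, 00-0, 000-*, 010-*, 1-01*, 1-11*, 10-1*, 11-1*, 111-
[col 2] --01, 0-0-, 1--1
Prime implicants: --01, 0-0-, 00-0, 1--1, 111-
PI chart (minterm → PIs covering it):
  0 | 0-0-,00-0
  4 | 0-0-  (sole → essential)
  5 | --01,0-0-
  9 | --01,1--1
  11 | 1--1  (sole → essential)
  13 | --01,1--1
  14 | 111-  (sole → essential)
  15 | 1--1,111-
Essential prime implicants: 0-0-, 1--1, 111-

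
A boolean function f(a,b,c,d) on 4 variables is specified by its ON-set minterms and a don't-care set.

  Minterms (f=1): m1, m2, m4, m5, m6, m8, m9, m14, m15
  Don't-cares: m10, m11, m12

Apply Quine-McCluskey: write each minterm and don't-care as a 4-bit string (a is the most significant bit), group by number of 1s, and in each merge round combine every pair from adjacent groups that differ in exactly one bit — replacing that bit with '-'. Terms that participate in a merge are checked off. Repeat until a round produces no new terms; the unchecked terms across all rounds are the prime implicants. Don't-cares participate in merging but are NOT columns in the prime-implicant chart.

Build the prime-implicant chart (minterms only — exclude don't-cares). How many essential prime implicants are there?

size-2^0 implicants → 0001(✓)  0010(✓)  0100(✓)  0101(✓)  0110(✓)  1000(✓)  1001(✓)  1010(✓)  1011(✓)  1100(✓)  1110(✓)  1111(✓)
size-2^1 implicants → -001  -010(✓)  -100(✓)  -110(✓)  0-01  0-10(✓)  01-0(✓)  010-  1-00(✓)  1-10(✓)  1-11(✓)  10-0(✓)  10-1(✓)  100-(✓)  101-(✓)  11-0(✓)  111-(✓)
size-2^2 implicants → --10  -1-0  1--0  1-1-  10--
Unchecked terms (primes): --10, -001, -1-0, 0-01, 010-, 1--0, 1-1-, 10--
Minterm coverage:
  m1 ⊆ -001,0-01
  m2 ⊆ --10 [E]
  m4 ⊆ -1-0,010-
  m5 ⊆ 0-01,010-
  m6 ⊆ --10,-1-0
  m8 ⊆ 1--0,10--
  m9 ⊆ -001,10--
  m14 ⊆ --10,-1-0,1--0,1-1-
  m15 ⊆ 1-1- [E]
E = {--10, 1-1-}

2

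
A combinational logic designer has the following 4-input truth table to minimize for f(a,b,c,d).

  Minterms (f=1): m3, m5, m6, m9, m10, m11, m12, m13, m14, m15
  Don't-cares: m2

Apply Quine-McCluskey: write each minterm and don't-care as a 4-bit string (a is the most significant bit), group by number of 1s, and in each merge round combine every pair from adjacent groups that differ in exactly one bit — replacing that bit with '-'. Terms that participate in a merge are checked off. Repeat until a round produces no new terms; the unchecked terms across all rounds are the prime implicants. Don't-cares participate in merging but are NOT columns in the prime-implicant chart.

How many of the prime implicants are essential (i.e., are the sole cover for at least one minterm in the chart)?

Round 0: 0010✓ 0011✓ 0101✓ 0110✓ 1001✓ 1010✓ 1011✓ 1100✓ 1101✓ 1110✓ 1111✓
Round 1: -010✓ -011✓ -101 -110✓ 0-10✓ 001-✓ 1-01✓ 1-10✓ 1-11✓ 10-1✓ 101-✓ 11-0✓ 11-1✓ 110-✓ 111-✓
Round 2: --10 -01- 1--1 1-1- 11--
PIs = {--10, -01-, -101, 1--1, 1-1-, 11--}
Coverage chart:
  m3: -01- ←essential
  m5: -101 ←essential
  m6: --10 ←essential
  m9: 1--1 ←essential
  m10: --10,-01-,1-1-
  m11: -01-,1--1,1-1-
  m12: 11-- ←essential
  m13: -101,1--1,11--
  m14: --10,1-1-,11--
  m15: 1--1,1-1-,11--
Essential: --10, -01-, -101, 1--1, 11--

5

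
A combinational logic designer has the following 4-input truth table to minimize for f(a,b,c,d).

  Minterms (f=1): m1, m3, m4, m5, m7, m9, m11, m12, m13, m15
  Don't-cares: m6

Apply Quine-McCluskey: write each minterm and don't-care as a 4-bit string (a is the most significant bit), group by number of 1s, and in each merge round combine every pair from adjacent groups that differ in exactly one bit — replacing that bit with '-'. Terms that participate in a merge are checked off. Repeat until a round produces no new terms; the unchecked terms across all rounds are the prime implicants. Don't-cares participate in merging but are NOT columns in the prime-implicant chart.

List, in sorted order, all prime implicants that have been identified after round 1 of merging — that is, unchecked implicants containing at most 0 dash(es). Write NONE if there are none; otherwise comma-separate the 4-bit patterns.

NONE

Round 0: 0001✓ 0011✓ 0100✓ 0101✓ 0110✓ 0111✓ 1001✓ 1011✓ 1100✓ 1101✓ 1111✓
Round 1: -001✓ -011✓ -100✓ -101✓ -111✓ 0-01✓ 0-11✓ 00-1✓ 01-0✓ 01-1✓ 010-✓ 011-✓ 1-01✓ 1-11✓ 10-1✓ 11-1✓ 110-✓
Round 2: --01✓ --11✓ -0-1✓ -1-1✓ -10- 0--1✓ 01-- 1--1✓
Round 3: ---1
PIs = {---1, -10-, 01--}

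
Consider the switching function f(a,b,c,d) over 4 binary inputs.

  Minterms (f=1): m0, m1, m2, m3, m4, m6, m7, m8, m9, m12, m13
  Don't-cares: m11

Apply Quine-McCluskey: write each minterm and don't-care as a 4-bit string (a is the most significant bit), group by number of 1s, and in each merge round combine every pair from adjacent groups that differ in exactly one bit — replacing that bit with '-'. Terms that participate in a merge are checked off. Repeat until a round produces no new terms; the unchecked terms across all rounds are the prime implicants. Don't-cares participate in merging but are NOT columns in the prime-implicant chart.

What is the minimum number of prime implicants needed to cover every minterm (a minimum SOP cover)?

Round 0: 0000✓ 0001✓ 0010✓ 0011✓ 0100✓ 0110✓ 0111✓ 1000✓ 1001✓ 1011✓ 1100✓ 1101✓
Round 1: -000✓ -001✓ -011✓ -100✓ 0-00✓ 0-10✓ 0-11✓ 00-0✓ 00-1✓ 000-✓ 001-✓ 01-0✓ 011-✓ 1-00✓ 1-01✓ 10-1✓ 100-✓ 110-✓
Round 2: --00 -0-1 -00- 0--0 0-1- 00-- 1-0-
PIs = {--00, -0-1, -00-, 0--0, 0-1-, 00--, 1-0-}
Coverage chart:
  m0: --00,-00-,0--0,00--
  m1: -0-1,-00-,00--
  m2: 0--0,0-1-,00--
  m3: -0-1,0-1-,00--
  m4: --00,0--0
  m6: 0--0,0-1-
  m7: 0-1- ←essential
  m8: --00,-00-,1-0-
  m9: -0-1,-00-,1-0-
  m12: --00,1-0-
  m13: 1-0- ←essential
Essential: 0-1-, 1-0-
Petrick residual → --00, -0-1
Min cover (4 terms): c'd' + b'd + a'c + ac'

4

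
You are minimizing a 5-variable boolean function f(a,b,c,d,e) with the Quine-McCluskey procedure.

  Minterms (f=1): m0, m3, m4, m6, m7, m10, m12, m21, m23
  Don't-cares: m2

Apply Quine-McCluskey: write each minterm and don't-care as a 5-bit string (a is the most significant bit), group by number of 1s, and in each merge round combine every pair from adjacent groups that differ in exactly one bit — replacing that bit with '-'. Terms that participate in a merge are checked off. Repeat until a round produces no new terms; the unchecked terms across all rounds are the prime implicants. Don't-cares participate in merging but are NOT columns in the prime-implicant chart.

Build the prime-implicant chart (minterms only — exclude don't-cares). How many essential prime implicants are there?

size-2^0 implicants → 00000(✓)  00010(✓)  00011(✓)  00100(✓)  00110(✓)  00111(✓)  01010(✓)  01100(✓)  10101(✓)  10111(✓)
size-2^1 implicants → -0111  0-010  0-100  00-00(✓)  00-10(✓)  00-11(✓)  000-0(✓)  0001-(✓)  001-0(✓)  0011-(✓)  101-1
size-2^2 implicants → 00--0  00-1-
Unchecked terms (primes): -0111, 0-010, 0-100, 00--0, 00-1-, 101-1
Minterm coverage:
  m0 ⊆ 00--0 [E]
  m3 ⊆ 00-1- [E]
  m4 ⊆ 0-100,00--0
  m6 ⊆ 00--0,00-1-
  m7 ⊆ -0111,00-1-
  m10 ⊆ 0-010 [E]
  m12 ⊆ 0-100 [E]
  m21 ⊆ 101-1 [E]
  m23 ⊆ -0111,101-1
E = {0-010, 0-100, 00--0, 00-1-, 101-1}

5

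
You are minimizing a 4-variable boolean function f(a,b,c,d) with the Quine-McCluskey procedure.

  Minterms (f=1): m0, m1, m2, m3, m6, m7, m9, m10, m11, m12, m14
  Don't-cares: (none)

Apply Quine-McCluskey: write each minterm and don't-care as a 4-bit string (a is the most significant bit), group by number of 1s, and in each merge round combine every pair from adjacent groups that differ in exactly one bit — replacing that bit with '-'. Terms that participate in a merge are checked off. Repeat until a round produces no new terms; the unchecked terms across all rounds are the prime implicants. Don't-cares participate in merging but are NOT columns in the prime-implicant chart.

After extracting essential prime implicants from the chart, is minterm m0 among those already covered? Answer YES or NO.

YES

size-2^0 implicants → 0000(✓)  0001(✓)  0010(✓)  0011(✓)  0110(✓)  0111(✓)  1001(✓)  1010(✓)  1011(✓)  1100(✓)  1110(✓)
size-2^1 implicants → -001(✓)  -010(✓)  -011(✓)  -110(✓)  0-10(✓)  0-11(✓)  00-0(✓)  00-1(✓)  000-(✓)  001-(✓)  011-(✓)  1-10(✓)  10-1(✓)  101-(✓)  11-0
size-2^2 implicants → --10  -0-1  -01-  0-1-  00--
Unchecked terms (primes): --10, -0-1, -01-, 0-1-, 00--, 11-0
Minterm coverage:
  m0 ⊆ 00-- [E]
  m1 ⊆ -0-1,00--
  m2 ⊆ --10,-01-,0-1-,00--
  m3 ⊆ -0-1,-01-,0-1-,00--
  m6 ⊆ --10,0-1-
  m7 ⊆ 0-1- [E]
  m9 ⊆ -0-1 [E]
  m10 ⊆ --10,-01-
  m11 ⊆ -0-1,-01-
  m12 ⊆ 11-0 [E]
  m14 ⊆ --10,11-0
E = {-0-1, 0-1-, 00--, 11-0}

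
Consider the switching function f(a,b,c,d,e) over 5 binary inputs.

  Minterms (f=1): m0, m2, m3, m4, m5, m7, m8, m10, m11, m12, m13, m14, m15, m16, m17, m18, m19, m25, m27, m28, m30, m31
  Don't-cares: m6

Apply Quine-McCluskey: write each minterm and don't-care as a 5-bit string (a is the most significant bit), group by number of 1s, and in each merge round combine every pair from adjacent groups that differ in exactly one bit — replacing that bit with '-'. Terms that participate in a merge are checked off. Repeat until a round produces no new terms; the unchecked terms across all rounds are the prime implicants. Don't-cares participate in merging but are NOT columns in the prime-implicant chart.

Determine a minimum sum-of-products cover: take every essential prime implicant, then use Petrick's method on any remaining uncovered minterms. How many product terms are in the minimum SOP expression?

7

Round 0: 00000✓ 00010✓ 00011✓ 00100✓ 00101✓ 00110✓ 00111✓ 01000✓ 01010✓ 01011✓ 01100✓ 01101✓ 01110✓ 01111✓ 10000✓ 10001✓ 10010✓ 10011✓ 11001✓ 11011✓ 11100✓ 11110✓ 11111✓
Round 1: -0000✓ -0010✓ -0011✓ -1011✓ -1100✓ -1110✓ -1111✓ 0-000✓ 0-010✓ 0-011✓ 0-100✓ 0-101✓ 0-110✓ 0-111✓ 00-00✓ 00-10✓ 00-11✓ 000-0✓ 0001-✓ 001-0✓ 001-1✓ 0010-✓ 0011-✓ 01-00✓ 01-10✓ 01-11✓ 010-0✓ 0101-✓ 011-0✓ 011-1✓ 0110-✓ 0111-✓ 1-001✓ 1-011✓ 100-0✓ 100-1✓ 1000-✓ 1001-✓ 11-11✓ 110-1✓ 111-0✓ 1111-✓
Round 2: --011 -00-0 -001- -1-11 -11-0 -111- 0--00✓ 0--10✓ 0--11✓ 0-0-0✓ 0-01-✓ 0-1-0✓ 0-1-1✓ 0-10-✓ 0-11-✓ 00--0✓ 00-1-✓ 001--✓ 01--0✓ 01-1-✓ 011--✓ 1-0-1 100--
Round 3: 0---0 0--1- 0-1--
PIs = {--011, -00-0, -001-, -1-11, -11-0, -111-, 0---0, 0--1-, 0-1--, 1-0-1, 100--}
Coverage chart:
  m0: -00-0,0---0
  m2: -00-0,-001-,0---0,0--1-
  m3: --011,-001-,0--1-
  m4: 0---0,0-1--
  m5: 0-1-- ←essential
  m7: 0--1-,0-1--
  m8: 0---0 ←essential
  m10: 0---0,0--1-
  m11: --011,-1-11,0--1-
  m12: -11-0,0---0,0-1--
  m13: 0-1-- ←essential
  m14: -11-0,-111-,0---0,0--1-,0-1--
  m15: -1-11,-111-,0--1-,0-1--
  m16: -00-0,100--
  m17: 1-0-1,100--
  m18: -00-0,-001-,100--
  m19: --011,-001-,1-0-1,100--
  m25: 1-0-1 ←essential
  m27: --011,-1-11,1-0-1
  m28: -11-0 ←essential
  m30: -11-0,-111-
  m31: -1-11,-111-
Essential: -11-0, 0---0, 0-1--, 1-0-1
Petrick residual → --011, -00-0, -1-11
Min cover (7 terms): c'de + b'c'e' + bde + bce' + a'e' + a'c + ac'e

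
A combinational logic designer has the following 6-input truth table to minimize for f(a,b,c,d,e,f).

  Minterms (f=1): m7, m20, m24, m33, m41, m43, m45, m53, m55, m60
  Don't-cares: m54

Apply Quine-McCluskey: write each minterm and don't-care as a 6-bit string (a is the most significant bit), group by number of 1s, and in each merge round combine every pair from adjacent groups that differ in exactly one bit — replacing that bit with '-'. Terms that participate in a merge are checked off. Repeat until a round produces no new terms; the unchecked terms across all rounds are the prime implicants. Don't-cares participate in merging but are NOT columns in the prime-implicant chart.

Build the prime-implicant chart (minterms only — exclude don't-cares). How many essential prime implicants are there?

8

[col 0] 000111, 010100, 011000, 100001*, 101001*, 101011*, 101101*, 110101*, 110110*, 110111*, 111100
[col 1] 10-001, 101-01, 1010-1, 1101-1, 11011-
Prime implicants: 000111, 010100, 011000, 10-001, 101-01, 1010-1, 1101-1, 11011-, 111100
PI chart (minterm → PIs covering it):
  7 | 000111  (sole → essential)
  20 | 010100  (sole → essential)
  24 | 011000  (sole → essential)
  33 | 10-001  (sole → essential)
  41 | 10-001,101-01,1010-1
  43 | 1010-1  (sole → essential)
  45 | 101-01  (sole → essential)
  53 | 1101-1  (sole → essential)
  55 | 1101-1,11011-
  60 | 111100  (sole → essential)
Essential prime implicants: 000111, 010100, 011000, 10-001, 101-01, 1010-1, 1101-1, 111100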